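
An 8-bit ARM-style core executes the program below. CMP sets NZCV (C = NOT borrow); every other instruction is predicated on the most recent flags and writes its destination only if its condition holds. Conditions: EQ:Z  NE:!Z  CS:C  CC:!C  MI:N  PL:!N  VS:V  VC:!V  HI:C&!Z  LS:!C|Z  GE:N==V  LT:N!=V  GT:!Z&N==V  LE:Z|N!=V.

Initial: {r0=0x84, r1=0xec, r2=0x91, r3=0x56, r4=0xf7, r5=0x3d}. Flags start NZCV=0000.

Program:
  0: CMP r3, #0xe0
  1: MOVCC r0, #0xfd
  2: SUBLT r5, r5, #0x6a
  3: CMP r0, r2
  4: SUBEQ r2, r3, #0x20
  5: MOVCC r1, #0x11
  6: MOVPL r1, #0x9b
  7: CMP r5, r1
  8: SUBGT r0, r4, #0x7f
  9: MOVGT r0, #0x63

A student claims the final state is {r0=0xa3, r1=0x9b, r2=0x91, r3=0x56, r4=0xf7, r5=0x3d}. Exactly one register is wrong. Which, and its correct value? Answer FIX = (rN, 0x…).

FIX = (r0, 0x63)

0: ✓ CMP  NZCV=0000
1: ✓ MOVCC  r0←0xfd
2: · SUBLT
3: ✓ CMP  NZCV=0010
4: · SUBEQ
5: · MOVCC
6: ✓ MOVPL  r1←0x9b
7: ✓ CMP  NZCV=1001
8: ✓ SUBGT  r0←0x78
9: ✓ MOVGT  r0←0x63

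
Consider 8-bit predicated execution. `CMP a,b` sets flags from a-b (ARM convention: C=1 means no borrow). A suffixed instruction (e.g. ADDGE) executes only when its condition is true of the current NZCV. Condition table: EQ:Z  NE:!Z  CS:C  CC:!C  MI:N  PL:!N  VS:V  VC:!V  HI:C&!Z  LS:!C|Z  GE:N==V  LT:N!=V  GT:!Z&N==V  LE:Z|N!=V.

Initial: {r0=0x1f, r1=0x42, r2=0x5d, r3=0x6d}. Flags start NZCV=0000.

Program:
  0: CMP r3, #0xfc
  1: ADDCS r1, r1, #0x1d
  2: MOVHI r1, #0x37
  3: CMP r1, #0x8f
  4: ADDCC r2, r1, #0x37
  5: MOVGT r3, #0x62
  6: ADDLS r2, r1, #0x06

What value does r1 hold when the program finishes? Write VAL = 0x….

VAL = 0x42

0: ✓ CMP  NZCV=0000
1: · ADDCS
2: · MOVHI
3: ✓ CMP  NZCV=1001
4: ✓ ADDCC  r2←0x79
5: ✓ MOVGT  r3←0x62
6: ✓ ADDLS  r2←0x48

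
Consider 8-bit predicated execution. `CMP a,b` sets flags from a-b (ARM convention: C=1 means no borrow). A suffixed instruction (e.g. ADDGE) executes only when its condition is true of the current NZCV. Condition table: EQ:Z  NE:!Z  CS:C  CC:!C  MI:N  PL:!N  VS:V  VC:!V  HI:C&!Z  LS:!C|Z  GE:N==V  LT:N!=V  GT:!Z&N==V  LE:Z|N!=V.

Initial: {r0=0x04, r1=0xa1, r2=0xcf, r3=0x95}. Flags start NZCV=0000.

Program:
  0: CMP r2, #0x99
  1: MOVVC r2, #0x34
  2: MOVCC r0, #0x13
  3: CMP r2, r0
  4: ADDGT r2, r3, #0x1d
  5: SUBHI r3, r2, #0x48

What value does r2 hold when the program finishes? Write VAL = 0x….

0: ✓ CMP  NZCV=0010
1: ✓ MOVVC  r2←0x34
2: · MOVCC
3: ✓ CMP  NZCV=0010
4: ✓ ADDGT  r2←0xb2
5: ✓ SUBHI  r3←0x6a

VAL = 0xb2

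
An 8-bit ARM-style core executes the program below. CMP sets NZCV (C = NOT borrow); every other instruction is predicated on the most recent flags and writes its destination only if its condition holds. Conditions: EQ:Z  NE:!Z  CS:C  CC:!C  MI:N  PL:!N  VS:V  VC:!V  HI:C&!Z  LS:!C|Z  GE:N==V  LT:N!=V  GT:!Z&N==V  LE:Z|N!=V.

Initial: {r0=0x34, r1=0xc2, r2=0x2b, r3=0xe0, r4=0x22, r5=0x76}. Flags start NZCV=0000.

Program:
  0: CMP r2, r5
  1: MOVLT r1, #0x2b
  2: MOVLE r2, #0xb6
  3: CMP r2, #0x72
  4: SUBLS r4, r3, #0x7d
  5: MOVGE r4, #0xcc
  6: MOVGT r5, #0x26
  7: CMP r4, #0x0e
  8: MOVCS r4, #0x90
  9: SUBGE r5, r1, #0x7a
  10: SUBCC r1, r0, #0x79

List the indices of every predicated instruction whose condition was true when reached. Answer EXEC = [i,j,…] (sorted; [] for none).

EXEC = [1,2,8,9]

0: ✓ CMP  NZCV=1000
1: ✓ MOVLT  r1←0x2b
2: ✓ MOVLE  r2←0xb6
3: ✓ CMP  NZCV=0011
4: · SUBLS
5: · MOVGE
6: · MOVGT
7: ✓ CMP  NZCV=0010
8: ✓ MOVCS  r4←0x90
9: ✓ SUBGE  r5←0xb1
10: · SUBCC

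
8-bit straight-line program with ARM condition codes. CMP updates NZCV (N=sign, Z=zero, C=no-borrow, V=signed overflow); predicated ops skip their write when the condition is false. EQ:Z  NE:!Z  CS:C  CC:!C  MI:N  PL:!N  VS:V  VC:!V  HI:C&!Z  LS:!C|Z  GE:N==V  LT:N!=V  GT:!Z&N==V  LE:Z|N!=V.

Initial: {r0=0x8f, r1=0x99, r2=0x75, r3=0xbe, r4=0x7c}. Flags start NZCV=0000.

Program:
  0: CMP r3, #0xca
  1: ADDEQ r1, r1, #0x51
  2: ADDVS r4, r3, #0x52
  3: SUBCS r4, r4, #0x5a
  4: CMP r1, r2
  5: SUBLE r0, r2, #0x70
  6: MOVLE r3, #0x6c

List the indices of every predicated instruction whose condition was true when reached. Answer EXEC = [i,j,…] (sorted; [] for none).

EXEC = [5,6]

[0] flags=1000 → (cmp)
[1] flags=1000 EQ?F → skip
[2] flags=1000 VS?F → skip
[3] flags=1000 CS?F → skip
[4] flags=0011 → (cmp)
[5] flags=0011 LE?T → r0=0x05
[6] flags=0011 LE?T → r3=0x6c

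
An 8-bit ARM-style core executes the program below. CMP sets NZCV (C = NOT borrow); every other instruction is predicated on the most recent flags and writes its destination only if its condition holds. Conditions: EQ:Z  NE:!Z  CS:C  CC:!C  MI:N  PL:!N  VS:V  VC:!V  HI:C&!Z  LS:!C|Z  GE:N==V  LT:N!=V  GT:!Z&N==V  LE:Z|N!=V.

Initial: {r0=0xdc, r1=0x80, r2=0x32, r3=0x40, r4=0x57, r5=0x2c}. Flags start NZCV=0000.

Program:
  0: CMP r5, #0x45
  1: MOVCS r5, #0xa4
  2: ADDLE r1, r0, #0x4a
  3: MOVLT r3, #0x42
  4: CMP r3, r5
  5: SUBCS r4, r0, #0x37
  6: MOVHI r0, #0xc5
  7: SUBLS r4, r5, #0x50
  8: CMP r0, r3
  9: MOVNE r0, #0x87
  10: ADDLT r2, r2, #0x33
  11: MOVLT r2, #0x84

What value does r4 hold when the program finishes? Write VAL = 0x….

VAL = 0xa5

[0] flags=1000 → (cmp)
[1] flags=1000 CS?F → skip
[2] flags=1000 LE?T → r1=0x26
[3] flags=1000 LT?T → r3=0x42
[4] flags=0010 → (cmp)
[5] flags=0010 CS?T → r4=0xa5
[6] flags=0010 HI?T → r0=0xc5
[7] flags=0010 LS?F → skip
[8] flags=1010 → (cmp)
[9] flags=1010 NE?T → r0=0x87
[10] flags=1010 LT?T → r2=0x65
[11] flags=1010 LT?T → r2=0x84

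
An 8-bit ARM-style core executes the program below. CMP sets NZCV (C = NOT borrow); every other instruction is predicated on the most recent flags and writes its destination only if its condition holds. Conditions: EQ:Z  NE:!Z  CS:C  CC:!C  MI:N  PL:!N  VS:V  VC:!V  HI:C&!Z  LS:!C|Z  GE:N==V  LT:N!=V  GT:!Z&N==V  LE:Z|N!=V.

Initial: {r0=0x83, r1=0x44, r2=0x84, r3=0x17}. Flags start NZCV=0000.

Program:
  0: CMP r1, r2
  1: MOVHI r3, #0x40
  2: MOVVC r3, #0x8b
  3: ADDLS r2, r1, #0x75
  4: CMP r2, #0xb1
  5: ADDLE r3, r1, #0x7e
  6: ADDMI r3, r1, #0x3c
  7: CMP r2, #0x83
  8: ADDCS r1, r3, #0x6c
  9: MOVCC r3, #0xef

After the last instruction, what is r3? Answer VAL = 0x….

0: ✓ CMP  NZCV=1001
1: · MOVHI
2: · MOVVC
3: ✓ ADDLS  r2←0xb9
4: ✓ CMP  NZCV=0010
5: · ADDLE
6: · ADDMI
7: ✓ CMP  NZCV=0010
8: ✓ ADDCS  r1←0x83
9: · MOVCC

VAL = 0x17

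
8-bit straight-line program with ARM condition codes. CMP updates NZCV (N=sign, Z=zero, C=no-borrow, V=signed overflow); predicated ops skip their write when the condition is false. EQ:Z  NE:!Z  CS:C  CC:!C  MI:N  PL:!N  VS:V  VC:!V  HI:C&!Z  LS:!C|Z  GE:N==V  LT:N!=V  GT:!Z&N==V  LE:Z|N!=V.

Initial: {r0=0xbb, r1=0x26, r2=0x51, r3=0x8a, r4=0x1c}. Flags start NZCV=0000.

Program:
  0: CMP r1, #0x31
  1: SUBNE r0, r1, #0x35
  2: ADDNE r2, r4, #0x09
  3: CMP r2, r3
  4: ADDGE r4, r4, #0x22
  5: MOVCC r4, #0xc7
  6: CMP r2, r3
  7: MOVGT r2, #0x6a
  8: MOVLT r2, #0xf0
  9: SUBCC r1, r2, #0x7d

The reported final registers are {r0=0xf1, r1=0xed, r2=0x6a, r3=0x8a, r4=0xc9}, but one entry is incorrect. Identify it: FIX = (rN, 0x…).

[0] flags=1000 → (cmp)
[1] flags=1000 NE?T → r0=0xf1
[2] flags=1000 NE?T → r2=0x25
[3] flags=1001 → (cmp)
[4] flags=1001 GE?T → r4=0x3e
[5] flags=1001 CC?T → r4=0xc7
[6] flags=1001 → (cmp)
[7] flags=1001 GT?T → r2=0x6a
[8] flags=1001 LT?F → skip
[9] flags=1001 CC?T → r1=0xed

FIX = (r4, 0xc7)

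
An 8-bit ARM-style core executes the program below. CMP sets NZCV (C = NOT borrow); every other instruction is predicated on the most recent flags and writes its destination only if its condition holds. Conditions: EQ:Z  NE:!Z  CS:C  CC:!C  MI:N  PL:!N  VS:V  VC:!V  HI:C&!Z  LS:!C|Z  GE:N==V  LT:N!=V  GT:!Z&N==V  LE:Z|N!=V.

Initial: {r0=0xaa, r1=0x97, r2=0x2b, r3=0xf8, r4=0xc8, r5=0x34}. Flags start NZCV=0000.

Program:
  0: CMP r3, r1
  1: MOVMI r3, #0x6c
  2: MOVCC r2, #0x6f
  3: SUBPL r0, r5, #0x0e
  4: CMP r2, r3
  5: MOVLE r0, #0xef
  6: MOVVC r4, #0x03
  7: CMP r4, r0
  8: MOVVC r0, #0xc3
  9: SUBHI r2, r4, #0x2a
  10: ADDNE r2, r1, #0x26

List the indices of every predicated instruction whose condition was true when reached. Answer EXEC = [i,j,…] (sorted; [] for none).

[0] flags=0010 → (cmp)
[1] flags=0010 MI?F → skip
[2] flags=0010 CC?F → skip
[3] flags=0010 PL?T → r0=0x26
[4] flags=0000 → (cmp)
[5] flags=0000 LE?F → skip
[6] flags=0000 VC?T → r4=0x03
[7] flags=1000 → (cmp)
[8] flags=1000 VC?T → r0=0xc3
[9] flags=1000 HI?F → skip
[10] flags=1000 NE?T → r2=0xbd

EXEC = [3,6,8,10]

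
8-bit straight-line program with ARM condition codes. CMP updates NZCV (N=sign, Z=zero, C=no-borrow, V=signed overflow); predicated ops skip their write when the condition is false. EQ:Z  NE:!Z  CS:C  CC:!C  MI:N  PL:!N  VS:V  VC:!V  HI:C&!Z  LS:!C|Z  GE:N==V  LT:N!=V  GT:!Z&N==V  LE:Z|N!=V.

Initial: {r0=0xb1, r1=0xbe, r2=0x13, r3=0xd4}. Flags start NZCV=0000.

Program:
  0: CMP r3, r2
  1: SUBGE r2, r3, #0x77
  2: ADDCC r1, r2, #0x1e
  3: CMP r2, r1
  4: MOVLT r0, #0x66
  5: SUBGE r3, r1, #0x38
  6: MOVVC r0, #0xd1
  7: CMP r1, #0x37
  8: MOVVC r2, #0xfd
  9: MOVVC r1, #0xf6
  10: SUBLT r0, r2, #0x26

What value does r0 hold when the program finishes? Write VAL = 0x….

0: ✓ CMP  NZCV=1010
1: · SUBGE
2: · ADDCC
3: ✓ CMP  NZCV=0000
4: · MOVLT
5: ✓ SUBGE  r3←0x86
6: ✓ MOVVC  r0←0xd1
7: ✓ CMP  NZCV=1010
8: ✓ MOVVC  r2←0xfd
9: ✓ MOVVC  r1←0xf6
10: ✓ SUBLT  r0←0xd7

VAL = 0xd7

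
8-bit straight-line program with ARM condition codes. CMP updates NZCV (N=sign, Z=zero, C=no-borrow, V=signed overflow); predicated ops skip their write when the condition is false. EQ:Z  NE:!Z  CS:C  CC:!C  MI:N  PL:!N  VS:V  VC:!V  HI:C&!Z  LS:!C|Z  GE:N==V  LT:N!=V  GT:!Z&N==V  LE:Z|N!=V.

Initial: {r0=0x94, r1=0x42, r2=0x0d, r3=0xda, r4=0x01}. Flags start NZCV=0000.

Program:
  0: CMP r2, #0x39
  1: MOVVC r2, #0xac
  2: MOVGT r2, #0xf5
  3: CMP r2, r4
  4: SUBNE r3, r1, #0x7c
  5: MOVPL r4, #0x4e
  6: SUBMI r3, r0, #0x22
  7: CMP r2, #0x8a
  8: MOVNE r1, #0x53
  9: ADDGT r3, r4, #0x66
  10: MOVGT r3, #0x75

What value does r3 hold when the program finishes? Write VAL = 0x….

[0] flags=1000 → (cmp)
[1] flags=1000 VC?T → r2=0xac
[2] flags=1000 GT?F → skip
[3] flags=1010 → (cmp)
[4] flags=1010 NE?T → r3=0xc6
[5] flags=1010 PL?F → skip
[6] flags=1010 MI?T → r3=0x72
[7] flags=0010 → (cmp)
[8] flags=0010 NE?T → r1=0x53
[9] flags=0010 GT?T → r3=0x67
[10] flags=0010 GT?T → r3=0x75

VAL = 0x75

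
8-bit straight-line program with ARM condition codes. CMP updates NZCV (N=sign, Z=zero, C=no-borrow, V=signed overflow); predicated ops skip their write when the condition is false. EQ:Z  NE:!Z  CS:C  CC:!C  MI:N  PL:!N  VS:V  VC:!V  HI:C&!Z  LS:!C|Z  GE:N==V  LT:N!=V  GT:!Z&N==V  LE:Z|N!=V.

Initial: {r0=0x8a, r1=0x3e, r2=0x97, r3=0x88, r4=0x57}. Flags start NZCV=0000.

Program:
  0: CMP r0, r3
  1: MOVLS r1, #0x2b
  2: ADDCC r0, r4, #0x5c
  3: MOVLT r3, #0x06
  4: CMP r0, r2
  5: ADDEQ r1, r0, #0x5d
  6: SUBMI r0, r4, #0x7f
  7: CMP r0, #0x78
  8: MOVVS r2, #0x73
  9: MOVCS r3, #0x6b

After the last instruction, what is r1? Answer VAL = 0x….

0: ✓ CMP  NZCV=0010
1: · MOVLS
2: · ADDCC
3: · MOVLT
4: ✓ CMP  NZCV=1000
5: · ADDEQ
6: ✓ SUBMI  r0←0xd8
7: ✓ CMP  NZCV=0011
8: ✓ MOVVS  r2←0x73
9: ✓ MOVCS  r3←0x6b

VAL = 0x3e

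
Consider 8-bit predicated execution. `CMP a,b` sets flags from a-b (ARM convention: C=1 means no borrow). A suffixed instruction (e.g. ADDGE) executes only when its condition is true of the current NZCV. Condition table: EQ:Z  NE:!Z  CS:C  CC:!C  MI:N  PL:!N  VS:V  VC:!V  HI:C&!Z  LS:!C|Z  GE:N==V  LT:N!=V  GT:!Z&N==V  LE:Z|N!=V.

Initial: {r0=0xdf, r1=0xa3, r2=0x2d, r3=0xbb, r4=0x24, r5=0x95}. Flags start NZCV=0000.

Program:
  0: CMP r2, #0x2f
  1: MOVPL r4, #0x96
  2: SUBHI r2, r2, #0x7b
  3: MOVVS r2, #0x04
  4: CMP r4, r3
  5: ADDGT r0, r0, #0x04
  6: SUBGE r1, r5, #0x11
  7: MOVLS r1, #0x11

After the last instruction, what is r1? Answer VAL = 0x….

VAL = 0x11

[0] flags=1000 → (cmp)
[1] flags=1000 PL?F → skip
[2] flags=1000 HI?F → skip
[3] flags=1000 VS?F → skip
[4] flags=0000 → (cmp)
[5] flags=0000 GT?T → r0=0xe3
[6] flags=0000 GE?T → r1=0x84
[7] flags=0000 LS?T → r1=0x11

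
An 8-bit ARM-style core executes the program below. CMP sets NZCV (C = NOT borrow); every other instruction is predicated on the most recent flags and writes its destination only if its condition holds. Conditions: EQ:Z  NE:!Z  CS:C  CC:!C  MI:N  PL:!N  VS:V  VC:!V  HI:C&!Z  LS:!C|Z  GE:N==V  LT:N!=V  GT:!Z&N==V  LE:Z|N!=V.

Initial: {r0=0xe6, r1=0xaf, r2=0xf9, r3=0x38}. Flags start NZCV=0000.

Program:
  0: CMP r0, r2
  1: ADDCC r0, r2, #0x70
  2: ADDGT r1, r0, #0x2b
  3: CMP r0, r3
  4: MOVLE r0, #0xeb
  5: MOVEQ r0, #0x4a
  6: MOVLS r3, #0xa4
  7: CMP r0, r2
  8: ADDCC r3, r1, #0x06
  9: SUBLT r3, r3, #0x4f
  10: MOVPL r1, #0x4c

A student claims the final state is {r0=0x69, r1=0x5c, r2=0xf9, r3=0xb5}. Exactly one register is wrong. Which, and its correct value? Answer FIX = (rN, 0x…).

[0] flags=1000 → (cmp)
[1] flags=1000 CC?T → r0=0x69
[2] flags=1000 GT?F → skip
[3] flags=0010 → (cmp)
[4] flags=0010 LE?F → skip
[5] flags=0010 EQ?F → skip
[6] flags=0010 LS?F → skip
[7] flags=0000 → (cmp)
[8] flags=0000 CC?T → r3=0xb5
[9] flags=0000 LT?F → skip
[10] flags=0000 PL?T → r1=0x4c

FIX = (r1, 0x4c)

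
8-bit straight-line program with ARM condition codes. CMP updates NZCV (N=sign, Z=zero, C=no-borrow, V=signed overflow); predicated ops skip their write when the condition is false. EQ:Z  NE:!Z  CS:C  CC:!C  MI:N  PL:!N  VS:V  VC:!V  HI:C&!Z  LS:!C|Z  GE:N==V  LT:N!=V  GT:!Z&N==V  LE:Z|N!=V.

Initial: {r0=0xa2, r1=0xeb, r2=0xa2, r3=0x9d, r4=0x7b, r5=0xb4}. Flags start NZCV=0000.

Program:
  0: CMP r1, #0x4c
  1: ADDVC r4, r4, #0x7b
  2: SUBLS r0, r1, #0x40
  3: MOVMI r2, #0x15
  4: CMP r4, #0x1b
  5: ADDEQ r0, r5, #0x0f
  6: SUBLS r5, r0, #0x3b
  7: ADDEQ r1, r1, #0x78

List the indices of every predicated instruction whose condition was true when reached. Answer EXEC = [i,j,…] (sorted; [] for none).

[0] flags=1010 → (cmp)
[1] flags=1010 VC?T → r4=0xf6
[2] flags=1010 LS?F → skip
[3] flags=1010 MI?T → r2=0x15
[4] flags=1010 → (cmp)
[5] flags=1010 EQ?F → skip
[6] flags=1010 LS?F → skip
[7] flags=1010 EQ?F → skip

EXEC = [1,3]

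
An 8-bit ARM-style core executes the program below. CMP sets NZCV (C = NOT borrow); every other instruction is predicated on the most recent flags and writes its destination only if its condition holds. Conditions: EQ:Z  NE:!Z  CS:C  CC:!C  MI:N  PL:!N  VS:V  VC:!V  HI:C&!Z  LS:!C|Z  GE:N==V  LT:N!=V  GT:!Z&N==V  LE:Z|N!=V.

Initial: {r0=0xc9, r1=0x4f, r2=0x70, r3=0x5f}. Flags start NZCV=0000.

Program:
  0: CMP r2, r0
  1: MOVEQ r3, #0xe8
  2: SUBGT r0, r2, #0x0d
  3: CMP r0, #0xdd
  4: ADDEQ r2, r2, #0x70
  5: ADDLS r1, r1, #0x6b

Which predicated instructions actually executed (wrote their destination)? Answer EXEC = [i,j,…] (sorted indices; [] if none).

0: ✓ CMP  NZCV=1001
1: · MOVEQ
2: ✓ SUBGT  r0←0x63
3: ✓ CMP  NZCV=1001
4: · ADDEQ
5: ✓ ADDLS  r1←0xba

EXEC = [2,5]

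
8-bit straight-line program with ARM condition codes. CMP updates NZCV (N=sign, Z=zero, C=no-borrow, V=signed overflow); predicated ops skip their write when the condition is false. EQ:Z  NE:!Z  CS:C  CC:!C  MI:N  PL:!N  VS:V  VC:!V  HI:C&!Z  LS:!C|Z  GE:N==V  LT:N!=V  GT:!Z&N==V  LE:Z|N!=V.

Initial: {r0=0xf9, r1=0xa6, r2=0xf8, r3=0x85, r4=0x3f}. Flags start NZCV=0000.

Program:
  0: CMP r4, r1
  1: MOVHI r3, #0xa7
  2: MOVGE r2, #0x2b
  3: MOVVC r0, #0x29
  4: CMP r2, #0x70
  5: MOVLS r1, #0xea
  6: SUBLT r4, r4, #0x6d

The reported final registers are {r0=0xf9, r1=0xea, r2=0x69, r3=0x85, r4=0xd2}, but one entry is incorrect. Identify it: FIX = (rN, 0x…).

FIX = (r2, 0x2b)

[0] flags=1001 → (cmp)
[1] flags=1001 HI?F → skip
[2] flags=1001 GE?T → r2=0x2b
[3] flags=1001 VC?F → skip
[4] flags=1000 → (cmp)
[5] flags=1000 LS?T → r1=0xea
[6] flags=1000 LT?T → r4=0xd2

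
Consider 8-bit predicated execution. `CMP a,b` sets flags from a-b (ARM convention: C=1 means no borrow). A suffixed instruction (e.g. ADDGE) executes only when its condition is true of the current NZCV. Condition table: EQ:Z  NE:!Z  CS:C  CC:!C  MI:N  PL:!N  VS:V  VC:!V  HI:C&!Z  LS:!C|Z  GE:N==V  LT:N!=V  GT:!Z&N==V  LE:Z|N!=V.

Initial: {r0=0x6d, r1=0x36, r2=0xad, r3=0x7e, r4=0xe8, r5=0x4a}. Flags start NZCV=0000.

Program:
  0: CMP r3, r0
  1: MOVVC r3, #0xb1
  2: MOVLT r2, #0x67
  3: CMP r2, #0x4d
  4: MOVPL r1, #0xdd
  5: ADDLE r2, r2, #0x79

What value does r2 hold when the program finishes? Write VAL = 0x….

0: ✓ CMP  NZCV=0010
1: ✓ MOVVC  r3←0xb1
2: · MOVLT
3: ✓ CMP  NZCV=0011
4: ✓ MOVPL  r1←0xdd
5: ✓ ADDLE  r2←0x26

VAL = 0x26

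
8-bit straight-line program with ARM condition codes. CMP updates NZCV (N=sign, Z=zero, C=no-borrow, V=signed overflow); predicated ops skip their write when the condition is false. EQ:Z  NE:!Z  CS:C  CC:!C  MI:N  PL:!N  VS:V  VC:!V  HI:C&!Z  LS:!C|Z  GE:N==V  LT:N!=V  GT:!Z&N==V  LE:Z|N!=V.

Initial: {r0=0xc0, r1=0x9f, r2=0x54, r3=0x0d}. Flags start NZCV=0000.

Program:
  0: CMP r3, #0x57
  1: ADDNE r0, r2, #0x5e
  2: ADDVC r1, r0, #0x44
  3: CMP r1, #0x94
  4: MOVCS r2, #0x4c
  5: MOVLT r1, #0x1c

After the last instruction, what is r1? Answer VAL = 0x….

VAL = 0xf6

[0] flags=1000 → (cmp)
[1] flags=1000 NE?T → r0=0xb2
[2] flags=1000 VC?T → r1=0xf6
[3] flags=0010 → (cmp)
[4] flags=0010 CS?T → r2=0x4c
[5] flags=0010 LT?F → skip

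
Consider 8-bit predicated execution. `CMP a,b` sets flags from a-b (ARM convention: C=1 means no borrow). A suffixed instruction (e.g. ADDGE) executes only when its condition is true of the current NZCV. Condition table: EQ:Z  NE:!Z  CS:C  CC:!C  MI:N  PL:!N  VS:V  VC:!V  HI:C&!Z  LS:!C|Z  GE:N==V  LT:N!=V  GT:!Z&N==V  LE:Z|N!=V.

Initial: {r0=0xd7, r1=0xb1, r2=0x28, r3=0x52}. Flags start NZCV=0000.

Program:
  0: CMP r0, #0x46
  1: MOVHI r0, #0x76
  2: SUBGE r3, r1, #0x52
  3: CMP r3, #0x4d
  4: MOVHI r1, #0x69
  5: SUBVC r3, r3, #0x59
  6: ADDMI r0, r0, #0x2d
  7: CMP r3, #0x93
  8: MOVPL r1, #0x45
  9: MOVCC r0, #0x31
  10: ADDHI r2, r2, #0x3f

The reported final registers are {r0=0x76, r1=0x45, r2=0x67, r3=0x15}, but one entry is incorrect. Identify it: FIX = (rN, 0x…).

0: ✓ CMP  NZCV=1010
1: ✓ MOVHI  r0←0x76
2: · SUBGE
3: ✓ CMP  NZCV=0010
4: ✓ MOVHI  r1←0x69
5: ✓ SUBVC  r3←0xf9
6: · ADDMI
7: ✓ CMP  NZCV=0010
8: ✓ MOVPL  r1←0x45
9: · MOVCC
10: ✓ ADDHI  r2←0x67

FIX = (r3, 0xf9)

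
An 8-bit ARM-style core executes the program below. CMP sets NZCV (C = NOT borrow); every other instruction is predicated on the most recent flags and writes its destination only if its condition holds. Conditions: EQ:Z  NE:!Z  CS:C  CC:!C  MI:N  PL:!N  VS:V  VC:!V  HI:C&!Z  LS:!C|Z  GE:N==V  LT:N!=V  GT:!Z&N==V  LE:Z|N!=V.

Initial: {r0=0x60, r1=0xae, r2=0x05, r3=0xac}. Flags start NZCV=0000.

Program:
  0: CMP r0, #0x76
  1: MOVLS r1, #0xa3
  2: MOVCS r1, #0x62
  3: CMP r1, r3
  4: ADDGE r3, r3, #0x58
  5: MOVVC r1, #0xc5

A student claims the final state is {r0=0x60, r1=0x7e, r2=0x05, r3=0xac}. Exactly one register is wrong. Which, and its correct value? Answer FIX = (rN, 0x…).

FIX = (r1, 0xc5)

[0] flags=1000 → (cmp)
[1] flags=1000 LS?T → r1=0xa3
[2] flags=1000 CS?F → skip
[3] flags=1000 → (cmp)
[4] flags=1000 GE?F → skip
[5] flags=1000 VC?T → r1=0xc5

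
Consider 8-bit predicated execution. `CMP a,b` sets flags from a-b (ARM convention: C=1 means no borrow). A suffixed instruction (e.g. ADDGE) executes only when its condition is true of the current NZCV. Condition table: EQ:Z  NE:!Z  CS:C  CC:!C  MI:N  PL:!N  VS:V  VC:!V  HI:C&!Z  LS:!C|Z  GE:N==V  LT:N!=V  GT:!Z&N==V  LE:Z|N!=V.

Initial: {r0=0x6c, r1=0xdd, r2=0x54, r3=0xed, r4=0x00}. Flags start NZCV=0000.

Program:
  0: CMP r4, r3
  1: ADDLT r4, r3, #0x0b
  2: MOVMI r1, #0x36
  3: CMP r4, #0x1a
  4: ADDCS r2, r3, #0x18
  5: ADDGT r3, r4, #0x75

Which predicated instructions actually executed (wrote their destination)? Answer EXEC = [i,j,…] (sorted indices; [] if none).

EXEC = []

[0] flags=0000 → (cmp)
[1] flags=0000 LT?F → skip
[2] flags=0000 MI?F → skip
[3] flags=1000 → (cmp)
[4] flags=1000 CS?F → skip
[5] flags=1000 GT?F → skip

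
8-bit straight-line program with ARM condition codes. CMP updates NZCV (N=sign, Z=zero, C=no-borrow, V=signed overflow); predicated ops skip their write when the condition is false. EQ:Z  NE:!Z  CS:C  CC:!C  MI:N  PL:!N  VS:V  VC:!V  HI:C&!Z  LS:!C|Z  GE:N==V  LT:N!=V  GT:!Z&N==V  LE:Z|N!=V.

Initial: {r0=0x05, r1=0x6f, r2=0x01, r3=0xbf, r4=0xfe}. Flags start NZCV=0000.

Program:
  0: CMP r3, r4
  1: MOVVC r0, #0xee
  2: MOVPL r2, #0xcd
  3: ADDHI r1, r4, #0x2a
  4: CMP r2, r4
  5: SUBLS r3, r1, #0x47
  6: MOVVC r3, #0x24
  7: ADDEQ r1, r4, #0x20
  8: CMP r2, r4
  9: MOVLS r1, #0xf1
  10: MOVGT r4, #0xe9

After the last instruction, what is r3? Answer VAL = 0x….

VAL = 0x24

[0] flags=1000 → (cmp)
[1] flags=1000 VC?T → r0=0xee
[2] flags=1000 PL?F → skip
[3] flags=1000 HI?F → skip
[4] flags=0000 → (cmp)
[5] flags=0000 LS?T → r3=0x28
[6] flags=0000 VC?T → r3=0x24
[7] flags=0000 EQ?F → skip
[8] flags=0000 → (cmp)
[9] flags=0000 LS?T → r1=0xf1
[10] flags=0000 GT?T → r4=0xe9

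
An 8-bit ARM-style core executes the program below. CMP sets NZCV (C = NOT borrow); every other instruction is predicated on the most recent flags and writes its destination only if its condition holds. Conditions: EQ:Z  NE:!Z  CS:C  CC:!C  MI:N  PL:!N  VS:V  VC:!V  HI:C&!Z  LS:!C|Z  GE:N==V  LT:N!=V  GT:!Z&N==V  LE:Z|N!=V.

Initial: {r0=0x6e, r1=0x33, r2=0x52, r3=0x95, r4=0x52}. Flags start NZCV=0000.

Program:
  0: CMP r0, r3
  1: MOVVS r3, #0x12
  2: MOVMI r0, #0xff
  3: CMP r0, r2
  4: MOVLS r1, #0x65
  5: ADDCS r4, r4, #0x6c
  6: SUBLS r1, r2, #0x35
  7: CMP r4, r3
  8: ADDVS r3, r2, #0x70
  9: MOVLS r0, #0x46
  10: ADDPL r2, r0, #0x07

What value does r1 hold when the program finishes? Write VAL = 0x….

[0] flags=1001 → (cmp)
[1] flags=1001 VS?T → r3=0x12
[2] flags=1001 MI?T → r0=0xff
[3] flags=1010 → (cmp)
[4] flags=1010 LS?F → skip
[5] flags=1010 CS?T → r4=0xbe
[6] flags=1010 LS?F → skip
[7] flags=1010 → (cmp)
[8] flags=1010 VS?F → skip
[9] flags=1010 LS?F → skip
[10] flags=1010 PL?F → skip

VAL = 0x33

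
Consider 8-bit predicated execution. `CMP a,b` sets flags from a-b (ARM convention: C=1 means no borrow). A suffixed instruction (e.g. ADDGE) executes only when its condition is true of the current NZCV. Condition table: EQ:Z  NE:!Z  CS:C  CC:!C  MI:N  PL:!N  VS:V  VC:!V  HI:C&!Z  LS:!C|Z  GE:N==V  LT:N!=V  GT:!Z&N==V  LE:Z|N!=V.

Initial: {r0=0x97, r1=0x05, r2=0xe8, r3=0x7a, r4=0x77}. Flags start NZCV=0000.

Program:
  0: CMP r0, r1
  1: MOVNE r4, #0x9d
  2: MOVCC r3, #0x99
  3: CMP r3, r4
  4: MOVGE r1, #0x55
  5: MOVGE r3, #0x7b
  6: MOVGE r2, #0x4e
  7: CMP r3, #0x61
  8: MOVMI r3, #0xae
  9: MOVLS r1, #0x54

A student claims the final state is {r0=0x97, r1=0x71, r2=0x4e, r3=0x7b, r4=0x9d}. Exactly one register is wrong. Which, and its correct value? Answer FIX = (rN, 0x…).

0: ✓ CMP  NZCV=1010
1: ✓ MOVNE  r4←0x9d
2: · MOVCC
3: ✓ CMP  NZCV=1001
4: ✓ MOVGE  r1←0x55
5: ✓ MOVGE  r3←0x7b
6: ✓ MOVGE  r2←0x4e
7: ✓ CMP  NZCV=0010
8: · MOVMI
9: · MOVLS

FIX = (r1, 0x55)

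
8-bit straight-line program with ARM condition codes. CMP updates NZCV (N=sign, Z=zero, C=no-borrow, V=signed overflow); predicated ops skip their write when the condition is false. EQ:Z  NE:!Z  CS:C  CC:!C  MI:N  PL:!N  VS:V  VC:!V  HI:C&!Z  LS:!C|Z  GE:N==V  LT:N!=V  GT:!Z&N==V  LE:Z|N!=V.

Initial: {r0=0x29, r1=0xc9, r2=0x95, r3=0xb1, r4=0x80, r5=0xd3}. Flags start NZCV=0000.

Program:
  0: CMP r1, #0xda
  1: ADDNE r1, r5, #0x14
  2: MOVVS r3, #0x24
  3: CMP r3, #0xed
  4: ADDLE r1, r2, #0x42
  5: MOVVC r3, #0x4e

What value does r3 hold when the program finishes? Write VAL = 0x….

[0] flags=1000 → (cmp)
[1] flags=1000 NE?T → r1=0xe7
[2] flags=1000 VS?F → skip
[3] flags=1000 → (cmp)
[4] flags=1000 LE?T → r1=0xd7
[5] flags=1000 VC?T → r3=0x4e

VAL = 0x4e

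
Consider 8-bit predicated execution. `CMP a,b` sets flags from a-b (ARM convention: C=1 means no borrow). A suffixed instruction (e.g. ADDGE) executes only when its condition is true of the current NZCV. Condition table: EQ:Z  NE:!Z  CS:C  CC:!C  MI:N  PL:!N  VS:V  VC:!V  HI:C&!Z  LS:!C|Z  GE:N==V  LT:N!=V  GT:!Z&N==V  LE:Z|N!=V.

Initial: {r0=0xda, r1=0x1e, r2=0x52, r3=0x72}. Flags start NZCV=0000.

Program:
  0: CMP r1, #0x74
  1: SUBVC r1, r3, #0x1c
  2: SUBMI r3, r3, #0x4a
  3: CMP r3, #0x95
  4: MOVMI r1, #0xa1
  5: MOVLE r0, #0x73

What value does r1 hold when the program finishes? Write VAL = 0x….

VAL = 0xa1

0: ✓ CMP  NZCV=1000
1: ✓ SUBVC  r1←0x56
2: ✓ SUBMI  r3←0x28
3: ✓ CMP  NZCV=1001
4: ✓ MOVMI  r1←0xa1
5: · MOVLE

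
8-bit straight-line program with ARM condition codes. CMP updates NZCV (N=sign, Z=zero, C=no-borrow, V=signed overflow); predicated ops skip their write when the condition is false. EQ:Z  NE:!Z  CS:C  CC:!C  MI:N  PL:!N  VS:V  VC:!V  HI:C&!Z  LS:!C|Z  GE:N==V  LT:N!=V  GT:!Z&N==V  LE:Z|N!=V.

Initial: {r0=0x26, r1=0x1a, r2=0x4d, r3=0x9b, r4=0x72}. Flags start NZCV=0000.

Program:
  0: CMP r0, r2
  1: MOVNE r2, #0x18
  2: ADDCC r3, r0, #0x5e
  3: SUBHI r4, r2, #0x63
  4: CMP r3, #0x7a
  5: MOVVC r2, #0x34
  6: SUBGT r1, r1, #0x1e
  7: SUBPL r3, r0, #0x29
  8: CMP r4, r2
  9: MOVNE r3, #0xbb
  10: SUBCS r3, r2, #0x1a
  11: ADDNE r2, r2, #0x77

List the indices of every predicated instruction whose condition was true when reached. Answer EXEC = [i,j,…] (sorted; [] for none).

0: ✓ CMP  NZCV=1000
1: ✓ MOVNE  r2←0x18
2: ✓ ADDCC  r3←0x84
3: · SUBHI
4: ✓ CMP  NZCV=0011
5: · MOVVC
6: · SUBGT
7: ✓ SUBPL  r3←0xfd
8: ✓ CMP  NZCV=0010
9: ✓ MOVNE  r3←0xbb
10: ✓ SUBCS  r3←0xfe
11: ✓ ADDNE  r2←0x8f

EXEC = [1,2,7,9,10,11]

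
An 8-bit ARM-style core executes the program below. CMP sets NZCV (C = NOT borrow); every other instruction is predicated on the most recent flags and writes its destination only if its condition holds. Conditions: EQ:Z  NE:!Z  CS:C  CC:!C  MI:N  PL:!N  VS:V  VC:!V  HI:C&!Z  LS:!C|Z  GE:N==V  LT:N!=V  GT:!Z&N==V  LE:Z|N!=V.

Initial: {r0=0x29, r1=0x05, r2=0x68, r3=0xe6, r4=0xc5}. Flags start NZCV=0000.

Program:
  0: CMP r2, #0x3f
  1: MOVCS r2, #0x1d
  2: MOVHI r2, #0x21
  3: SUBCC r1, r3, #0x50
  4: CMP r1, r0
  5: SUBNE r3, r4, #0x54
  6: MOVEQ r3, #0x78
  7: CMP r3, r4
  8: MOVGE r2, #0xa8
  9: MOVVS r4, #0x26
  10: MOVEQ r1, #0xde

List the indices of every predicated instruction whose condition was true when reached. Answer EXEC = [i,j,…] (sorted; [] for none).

EXEC = [1,2,5,8,9]

[0] flags=0010 → (cmp)
[1] flags=0010 CS?T → r2=0x1d
[2] flags=0010 HI?T → r2=0x21
[3] flags=0010 CC?F → skip
[4] flags=1000 → (cmp)
[5] flags=1000 NE?T → r3=0x71
[6] flags=1000 EQ?F → skip
[7] flags=1001 → (cmp)
[8] flags=1001 GE?T → r2=0xa8
[9] flags=1001 VS?T → r4=0x26
[10] flags=1001 EQ?F → skip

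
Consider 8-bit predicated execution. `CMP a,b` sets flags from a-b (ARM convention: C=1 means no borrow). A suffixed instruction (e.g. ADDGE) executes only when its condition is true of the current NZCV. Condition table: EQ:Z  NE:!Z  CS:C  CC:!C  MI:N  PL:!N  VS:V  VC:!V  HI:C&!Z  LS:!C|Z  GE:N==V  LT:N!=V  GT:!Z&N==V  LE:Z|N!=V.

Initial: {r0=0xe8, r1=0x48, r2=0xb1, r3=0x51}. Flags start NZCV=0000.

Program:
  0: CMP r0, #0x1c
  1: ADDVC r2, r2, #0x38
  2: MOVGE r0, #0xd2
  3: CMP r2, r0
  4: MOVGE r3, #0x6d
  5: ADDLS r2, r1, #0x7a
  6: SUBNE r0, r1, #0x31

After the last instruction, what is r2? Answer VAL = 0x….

VAL = 0xe9

0: ✓ CMP  NZCV=1010
1: ✓ ADDVC  r2←0xe9
2: · MOVGE
3: ✓ CMP  NZCV=0010
4: ✓ MOVGE  r3←0x6d
5: · ADDLS
6: ✓ SUBNE  r0←0x17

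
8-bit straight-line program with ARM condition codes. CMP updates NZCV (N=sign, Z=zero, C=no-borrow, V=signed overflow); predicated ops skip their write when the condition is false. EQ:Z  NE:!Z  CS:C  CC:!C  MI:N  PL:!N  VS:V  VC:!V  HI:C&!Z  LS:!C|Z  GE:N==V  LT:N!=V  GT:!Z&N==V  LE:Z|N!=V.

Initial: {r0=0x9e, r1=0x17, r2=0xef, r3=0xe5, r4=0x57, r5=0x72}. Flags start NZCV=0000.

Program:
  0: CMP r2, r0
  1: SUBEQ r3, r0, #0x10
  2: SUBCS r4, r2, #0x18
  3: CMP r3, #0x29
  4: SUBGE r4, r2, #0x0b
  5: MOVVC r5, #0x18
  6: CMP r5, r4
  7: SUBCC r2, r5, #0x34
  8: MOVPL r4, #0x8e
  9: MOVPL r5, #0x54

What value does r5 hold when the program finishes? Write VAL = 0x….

[0] flags=0010 → (cmp)
[1] flags=0010 EQ?F → skip
[2] flags=0010 CS?T → r4=0xd7
[3] flags=1010 → (cmp)
[4] flags=1010 GE?F → skip
[5] flags=1010 VC?T → r5=0x18
[6] flags=0000 → (cmp)
[7] flags=0000 CC?T → r2=0xe4
[8] flags=0000 PL?T → r4=0x8e
[9] flags=0000 PL?T → r5=0x54

VAL = 0x54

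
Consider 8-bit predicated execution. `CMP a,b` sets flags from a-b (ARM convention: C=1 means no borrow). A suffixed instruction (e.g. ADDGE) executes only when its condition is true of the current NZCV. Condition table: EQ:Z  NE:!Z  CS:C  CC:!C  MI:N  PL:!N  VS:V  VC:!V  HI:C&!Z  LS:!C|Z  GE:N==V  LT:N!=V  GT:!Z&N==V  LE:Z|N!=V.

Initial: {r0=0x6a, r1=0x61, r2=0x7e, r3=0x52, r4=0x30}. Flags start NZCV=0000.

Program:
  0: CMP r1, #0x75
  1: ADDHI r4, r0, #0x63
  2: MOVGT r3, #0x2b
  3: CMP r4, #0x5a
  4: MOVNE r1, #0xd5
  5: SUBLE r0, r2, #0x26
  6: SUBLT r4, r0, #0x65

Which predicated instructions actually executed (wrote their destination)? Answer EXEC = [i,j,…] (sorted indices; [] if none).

EXEC = [4,5,6]

0: ✓ CMP  NZCV=1000
1: · ADDHI
2: · MOVGT
3: ✓ CMP  NZCV=1000
4: ✓ MOVNE  r1←0xd5
5: ✓ SUBLE  r0←0x58
6: ✓ SUBLT  r4←0xf3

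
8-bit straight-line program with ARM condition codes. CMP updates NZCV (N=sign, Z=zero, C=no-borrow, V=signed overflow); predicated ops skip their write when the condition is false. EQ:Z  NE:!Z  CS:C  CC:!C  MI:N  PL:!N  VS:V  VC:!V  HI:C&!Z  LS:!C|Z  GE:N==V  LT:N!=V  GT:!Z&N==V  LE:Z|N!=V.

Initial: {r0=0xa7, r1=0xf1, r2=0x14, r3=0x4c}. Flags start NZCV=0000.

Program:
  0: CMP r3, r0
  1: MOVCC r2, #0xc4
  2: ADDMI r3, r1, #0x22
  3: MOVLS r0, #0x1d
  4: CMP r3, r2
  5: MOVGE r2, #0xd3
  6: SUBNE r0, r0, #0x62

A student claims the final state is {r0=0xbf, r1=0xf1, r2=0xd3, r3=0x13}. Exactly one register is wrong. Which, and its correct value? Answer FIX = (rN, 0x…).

FIX = (r0, 0xbb)

[0] flags=1001 → (cmp)
[1] flags=1001 CC?T → r2=0xc4
[2] flags=1001 MI?T → r3=0x13
[3] flags=1001 LS?T → r0=0x1d
[4] flags=0000 → (cmp)
[5] flags=0000 GE?T → r2=0xd3
[6] flags=0000 NE?T → r0=0xbb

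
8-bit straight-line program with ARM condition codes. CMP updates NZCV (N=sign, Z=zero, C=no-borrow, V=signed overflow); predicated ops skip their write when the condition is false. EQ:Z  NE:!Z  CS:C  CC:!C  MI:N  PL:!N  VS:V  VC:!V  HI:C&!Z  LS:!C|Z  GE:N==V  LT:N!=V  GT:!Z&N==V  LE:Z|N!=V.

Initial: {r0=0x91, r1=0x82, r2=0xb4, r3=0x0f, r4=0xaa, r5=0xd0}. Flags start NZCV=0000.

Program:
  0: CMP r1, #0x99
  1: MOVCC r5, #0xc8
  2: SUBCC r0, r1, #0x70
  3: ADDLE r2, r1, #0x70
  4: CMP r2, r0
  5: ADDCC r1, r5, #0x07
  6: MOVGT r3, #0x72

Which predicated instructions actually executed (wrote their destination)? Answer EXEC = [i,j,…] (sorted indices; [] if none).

EXEC = [1,2,3]

[0] flags=1000 → (cmp)
[1] flags=1000 CC?T → r5=0xc8
[2] flags=1000 CC?T → r0=0x12
[3] flags=1000 LE?T → r2=0xf2
[4] flags=1010 → (cmp)
[5] flags=1010 CC?F → skip
[6] flags=1010 GT?F → skip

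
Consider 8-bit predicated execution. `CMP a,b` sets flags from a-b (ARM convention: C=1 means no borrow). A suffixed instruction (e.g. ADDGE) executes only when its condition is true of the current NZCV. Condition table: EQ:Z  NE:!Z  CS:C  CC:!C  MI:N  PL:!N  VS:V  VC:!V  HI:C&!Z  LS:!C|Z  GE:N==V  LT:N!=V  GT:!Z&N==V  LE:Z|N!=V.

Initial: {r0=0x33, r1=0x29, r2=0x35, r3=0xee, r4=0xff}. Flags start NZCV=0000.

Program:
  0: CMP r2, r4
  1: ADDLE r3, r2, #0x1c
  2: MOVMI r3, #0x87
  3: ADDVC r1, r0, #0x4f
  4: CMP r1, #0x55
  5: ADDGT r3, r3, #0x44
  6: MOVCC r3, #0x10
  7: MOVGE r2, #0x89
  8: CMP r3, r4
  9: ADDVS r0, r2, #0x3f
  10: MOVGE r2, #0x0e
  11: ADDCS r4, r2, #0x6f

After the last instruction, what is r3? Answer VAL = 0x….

VAL = 0xee

0: ✓ CMP  NZCV=0000
1: · ADDLE
2: · MOVMI
3: ✓ ADDVC  r1←0x82
4: ✓ CMP  NZCV=0011
5: · ADDGT
6: · MOVCC
7: · MOVGE
8: ✓ CMP  NZCV=1000
9: · ADDVS
10: · MOVGE
11: · ADDCS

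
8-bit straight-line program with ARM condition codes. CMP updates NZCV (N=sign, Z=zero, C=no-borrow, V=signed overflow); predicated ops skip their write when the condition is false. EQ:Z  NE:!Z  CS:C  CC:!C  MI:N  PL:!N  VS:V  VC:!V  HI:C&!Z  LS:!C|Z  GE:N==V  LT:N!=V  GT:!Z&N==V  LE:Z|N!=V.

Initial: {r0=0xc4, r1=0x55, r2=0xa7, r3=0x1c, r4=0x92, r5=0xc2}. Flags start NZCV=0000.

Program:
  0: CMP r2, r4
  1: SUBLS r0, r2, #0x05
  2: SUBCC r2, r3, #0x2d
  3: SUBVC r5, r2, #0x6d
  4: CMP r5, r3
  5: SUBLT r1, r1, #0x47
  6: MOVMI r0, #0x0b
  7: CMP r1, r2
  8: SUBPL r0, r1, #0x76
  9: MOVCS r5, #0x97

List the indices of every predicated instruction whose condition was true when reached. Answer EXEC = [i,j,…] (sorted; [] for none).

0: ✓ CMP  NZCV=0010
1: · SUBLS
2: · SUBCC
3: ✓ SUBVC  r5←0x3a
4: ✓ CMP  NZCV=0010
5: · SUBLT
6: · MOVMI
7: ✓ CMP  NZCV=1001
8: · SUBPL
9: · MOVCS

EXEC = [3]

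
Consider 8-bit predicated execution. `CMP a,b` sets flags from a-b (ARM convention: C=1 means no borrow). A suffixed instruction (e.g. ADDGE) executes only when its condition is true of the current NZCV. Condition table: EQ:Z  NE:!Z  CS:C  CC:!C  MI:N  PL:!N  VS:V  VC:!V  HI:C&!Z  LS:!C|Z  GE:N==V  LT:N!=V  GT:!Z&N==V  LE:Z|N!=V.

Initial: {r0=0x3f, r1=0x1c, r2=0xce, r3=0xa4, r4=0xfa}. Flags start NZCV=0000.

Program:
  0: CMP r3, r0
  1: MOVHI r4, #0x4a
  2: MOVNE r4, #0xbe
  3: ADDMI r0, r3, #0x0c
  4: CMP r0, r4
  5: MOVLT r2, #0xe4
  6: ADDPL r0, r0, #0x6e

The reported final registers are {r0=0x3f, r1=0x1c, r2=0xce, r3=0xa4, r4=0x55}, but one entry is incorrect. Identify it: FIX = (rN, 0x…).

FIX = (r4, 0xbe)

0: ✓ CMP  NZCV=0011
1: ✓ MOVHI  r4←0x4a
2: ✓ MOVNE  r4←0xbe
3: · ADDMI
4: ✓ CMP  NZCV=1001
5: · MOVLT
6: · ADDPL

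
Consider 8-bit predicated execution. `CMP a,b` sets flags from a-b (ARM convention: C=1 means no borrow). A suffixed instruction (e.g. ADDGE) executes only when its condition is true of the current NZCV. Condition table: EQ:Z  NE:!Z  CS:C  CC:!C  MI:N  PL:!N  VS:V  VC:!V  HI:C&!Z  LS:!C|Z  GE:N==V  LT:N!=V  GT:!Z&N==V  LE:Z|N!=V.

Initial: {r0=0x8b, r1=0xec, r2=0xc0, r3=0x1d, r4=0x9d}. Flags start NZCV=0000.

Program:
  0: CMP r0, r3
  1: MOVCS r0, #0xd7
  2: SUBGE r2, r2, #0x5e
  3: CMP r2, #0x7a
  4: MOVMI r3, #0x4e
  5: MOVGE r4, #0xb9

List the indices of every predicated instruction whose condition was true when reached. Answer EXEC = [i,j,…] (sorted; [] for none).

[0] flags=0011 → (cmp)
[1] flags=0011 CS?T → r0=0xd7
[2] flags=0011 GE?F → skip
[3] flags=0011 → (cmp)
[4] flags=0011 MI?F → skip
[5] flags=0011 GE?F → skip

EXEC = [1]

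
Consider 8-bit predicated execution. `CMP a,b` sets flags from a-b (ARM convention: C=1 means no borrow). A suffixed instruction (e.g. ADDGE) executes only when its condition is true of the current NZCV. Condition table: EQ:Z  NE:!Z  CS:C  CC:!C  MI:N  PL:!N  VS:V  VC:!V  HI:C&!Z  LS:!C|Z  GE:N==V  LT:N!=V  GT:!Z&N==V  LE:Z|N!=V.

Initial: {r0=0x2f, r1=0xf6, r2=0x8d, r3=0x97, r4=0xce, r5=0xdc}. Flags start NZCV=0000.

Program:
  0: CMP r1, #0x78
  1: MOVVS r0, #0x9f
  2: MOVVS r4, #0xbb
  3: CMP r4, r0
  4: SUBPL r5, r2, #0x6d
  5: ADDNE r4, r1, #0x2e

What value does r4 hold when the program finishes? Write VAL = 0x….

VAL = 0x24

0: ✓ CMP  NZCV=0011
1: ✓ MOVVS  r0←0x9f
2: ✓ MOVVS  r4←0xbb
3: ✓ CMP  NZCV=0010
4: ✓ SUBPL  r5←0x20
5: ✓ ADDNE  r4←0x24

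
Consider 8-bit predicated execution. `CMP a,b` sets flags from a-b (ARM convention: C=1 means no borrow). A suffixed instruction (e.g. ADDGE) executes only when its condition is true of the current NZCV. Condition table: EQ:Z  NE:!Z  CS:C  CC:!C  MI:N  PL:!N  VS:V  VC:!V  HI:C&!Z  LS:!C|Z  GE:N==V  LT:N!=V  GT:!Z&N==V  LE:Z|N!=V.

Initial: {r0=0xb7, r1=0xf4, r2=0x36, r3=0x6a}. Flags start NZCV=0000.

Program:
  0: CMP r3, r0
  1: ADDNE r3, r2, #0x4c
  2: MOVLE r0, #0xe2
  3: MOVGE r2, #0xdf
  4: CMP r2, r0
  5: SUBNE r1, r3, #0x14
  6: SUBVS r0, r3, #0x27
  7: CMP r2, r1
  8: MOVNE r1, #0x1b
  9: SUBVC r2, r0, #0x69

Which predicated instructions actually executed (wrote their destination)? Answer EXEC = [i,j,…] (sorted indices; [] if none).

0: ✓ CMP  NZCV=1001
1: ✓ ADDNE  r3←0x82
2: · MOVLE
3: ✓ MOVGE  r2←0xdf
4: ✓ CMP  NZCV=0010
5: ✓ SUBNE  r1←0x6e
6: · SUBVS
7: ✓ CMP  NZCV=0011
8: ✓ MOVNE  r1←0x1b
9: · SUBVC

EXEC = [1,3,5,8]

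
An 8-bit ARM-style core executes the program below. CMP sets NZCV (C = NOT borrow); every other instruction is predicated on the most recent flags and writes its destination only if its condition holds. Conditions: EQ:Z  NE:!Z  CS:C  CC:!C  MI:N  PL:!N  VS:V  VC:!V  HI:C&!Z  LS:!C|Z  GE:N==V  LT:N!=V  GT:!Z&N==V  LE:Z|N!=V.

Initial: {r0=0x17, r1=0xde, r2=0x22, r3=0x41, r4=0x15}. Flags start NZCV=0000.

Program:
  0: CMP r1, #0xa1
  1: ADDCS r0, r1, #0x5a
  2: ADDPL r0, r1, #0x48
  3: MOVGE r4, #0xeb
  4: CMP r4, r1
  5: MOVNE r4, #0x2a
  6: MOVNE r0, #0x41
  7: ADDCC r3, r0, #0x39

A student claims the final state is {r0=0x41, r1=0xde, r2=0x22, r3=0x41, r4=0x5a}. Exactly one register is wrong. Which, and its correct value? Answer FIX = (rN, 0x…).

[0] flags=0010 → (cmp)
[1] flags=0010 CS?T → r0=0x38
[2] flags=0010 PL?T → r0=0x26
[3] flags=0010 GE?T → r4=0xeb
[4] flags=0010 → (cmp)
[5] flags=0010 NE?T → r4=0x2a
[6] flags=0010 NE?T → r0=0x41
[7] flags=0010 CC?F → skip

FIX = (r4, 0x2a)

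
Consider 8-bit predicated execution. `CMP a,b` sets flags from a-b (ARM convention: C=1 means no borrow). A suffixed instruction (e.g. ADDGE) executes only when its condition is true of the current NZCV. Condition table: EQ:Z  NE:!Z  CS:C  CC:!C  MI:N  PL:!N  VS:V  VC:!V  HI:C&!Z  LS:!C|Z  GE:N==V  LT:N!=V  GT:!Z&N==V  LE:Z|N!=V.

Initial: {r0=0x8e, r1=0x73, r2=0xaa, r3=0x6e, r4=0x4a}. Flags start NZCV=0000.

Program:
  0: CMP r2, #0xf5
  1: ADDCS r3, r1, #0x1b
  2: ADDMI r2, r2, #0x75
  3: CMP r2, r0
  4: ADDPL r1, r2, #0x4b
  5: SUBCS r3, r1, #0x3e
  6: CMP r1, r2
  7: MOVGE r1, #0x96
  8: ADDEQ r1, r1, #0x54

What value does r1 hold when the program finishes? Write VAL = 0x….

VAL = 0x96

[0] flags=1000 → (cmp)
[1] flags=1000 CS?F → skip
[2] flags=1000 MI?T → r2=0x1f
[3] flags=1001 → (cmp)
[4] flags=1001 PL?F → skip
[5] flags=1001 CS?F → skip
[6] flags=0010 → (cmp)
[7] flags=0010 GE?T → r1=0x96
[8] flags=0010 EQ?F → skip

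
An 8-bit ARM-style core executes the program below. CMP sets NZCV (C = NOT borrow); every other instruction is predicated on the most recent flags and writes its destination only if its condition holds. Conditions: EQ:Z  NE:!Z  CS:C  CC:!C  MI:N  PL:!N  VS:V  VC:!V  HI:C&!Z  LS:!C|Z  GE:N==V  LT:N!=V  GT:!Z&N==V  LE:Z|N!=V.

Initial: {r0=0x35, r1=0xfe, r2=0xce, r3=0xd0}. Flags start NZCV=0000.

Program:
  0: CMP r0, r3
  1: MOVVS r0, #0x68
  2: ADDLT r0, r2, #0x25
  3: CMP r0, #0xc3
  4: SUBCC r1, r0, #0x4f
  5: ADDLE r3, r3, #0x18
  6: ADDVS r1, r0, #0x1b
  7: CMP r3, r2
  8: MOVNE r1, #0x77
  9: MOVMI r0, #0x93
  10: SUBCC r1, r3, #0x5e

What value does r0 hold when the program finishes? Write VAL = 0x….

VAL = 0x35

[0] flags=0000 → (cmp)
[1] flags=0000 VS?F → skip
[2] flags=0000 LT?F → skip
[3] flags=0000 → (cmp)
[4] flags=0000 CC?T → r1=0xe6
[5] flags=0000 LE?F → skip
[6] flags=0000 VS?F → skip
[7] flags=0010 → (cmp)
[8] flags=0010 NE?T → r1=0x77
[9] flags=0010 MI?F → skip
[10] flags=0010 CC?F → skip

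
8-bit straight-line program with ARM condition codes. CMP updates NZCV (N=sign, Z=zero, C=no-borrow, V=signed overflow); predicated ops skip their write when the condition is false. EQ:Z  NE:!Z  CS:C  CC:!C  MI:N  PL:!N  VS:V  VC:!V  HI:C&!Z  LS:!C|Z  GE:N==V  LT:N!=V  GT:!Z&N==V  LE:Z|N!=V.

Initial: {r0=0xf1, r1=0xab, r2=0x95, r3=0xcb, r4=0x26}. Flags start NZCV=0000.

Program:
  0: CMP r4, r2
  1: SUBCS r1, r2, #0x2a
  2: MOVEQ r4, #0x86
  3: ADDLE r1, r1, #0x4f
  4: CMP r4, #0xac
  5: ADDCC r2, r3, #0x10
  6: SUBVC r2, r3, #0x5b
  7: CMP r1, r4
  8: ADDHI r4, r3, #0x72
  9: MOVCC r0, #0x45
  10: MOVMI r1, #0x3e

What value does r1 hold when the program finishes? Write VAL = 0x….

VAL = 0x3e

0: ✓ CMP  NZCV=1001
1: · SUBCS
2: · MOVEQ
3: · ADDLE
4: ✓ CMP  NZCV=0000
5: ✓ ADDCC  r2←0xdb
6: ✓ SUBVC  r2←0x70
7: ✓ CMP  NZCV=1010
8: ✓ ADDHI  r4←0x3d
9: · MOVCC
10: ✓ MOVMI  r1←0x3e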